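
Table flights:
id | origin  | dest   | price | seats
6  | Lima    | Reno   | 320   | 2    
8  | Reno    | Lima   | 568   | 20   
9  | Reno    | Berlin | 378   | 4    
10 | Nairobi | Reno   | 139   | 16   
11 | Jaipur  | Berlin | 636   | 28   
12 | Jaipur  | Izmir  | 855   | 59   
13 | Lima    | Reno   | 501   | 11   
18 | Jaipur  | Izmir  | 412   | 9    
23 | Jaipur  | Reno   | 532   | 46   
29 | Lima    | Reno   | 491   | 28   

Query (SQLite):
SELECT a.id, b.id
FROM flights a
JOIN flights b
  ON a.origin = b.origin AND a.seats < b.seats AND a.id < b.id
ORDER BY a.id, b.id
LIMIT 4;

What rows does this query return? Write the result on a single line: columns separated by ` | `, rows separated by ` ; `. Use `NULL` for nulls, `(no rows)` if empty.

6 | 13 ; 6 | 29 ; 11 | 12 ; 11 | 23

Pairs (a,b) with same origin, a.seats < b.seats, a.id < b.id.
origin groups: Jaipur:{11,12,18,23} Lima:{6,13,29} Nairobi:{10} Reno:{8,9}
Ordered by (a.id, b.id); first 4.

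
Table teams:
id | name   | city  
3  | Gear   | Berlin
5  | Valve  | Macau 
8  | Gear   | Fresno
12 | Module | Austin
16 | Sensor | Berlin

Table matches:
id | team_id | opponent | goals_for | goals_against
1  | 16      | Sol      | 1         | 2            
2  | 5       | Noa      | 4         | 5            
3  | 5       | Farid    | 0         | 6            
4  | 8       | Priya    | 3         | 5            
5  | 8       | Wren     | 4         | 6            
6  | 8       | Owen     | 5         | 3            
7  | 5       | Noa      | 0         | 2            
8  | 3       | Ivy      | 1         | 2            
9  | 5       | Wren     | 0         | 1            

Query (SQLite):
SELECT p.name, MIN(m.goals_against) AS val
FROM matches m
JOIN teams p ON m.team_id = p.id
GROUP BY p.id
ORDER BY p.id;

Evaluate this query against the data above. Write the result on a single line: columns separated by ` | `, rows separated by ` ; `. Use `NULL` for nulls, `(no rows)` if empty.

Gear | 2 ; Valve | 1 ; Gear | 3 ; Sensor | 2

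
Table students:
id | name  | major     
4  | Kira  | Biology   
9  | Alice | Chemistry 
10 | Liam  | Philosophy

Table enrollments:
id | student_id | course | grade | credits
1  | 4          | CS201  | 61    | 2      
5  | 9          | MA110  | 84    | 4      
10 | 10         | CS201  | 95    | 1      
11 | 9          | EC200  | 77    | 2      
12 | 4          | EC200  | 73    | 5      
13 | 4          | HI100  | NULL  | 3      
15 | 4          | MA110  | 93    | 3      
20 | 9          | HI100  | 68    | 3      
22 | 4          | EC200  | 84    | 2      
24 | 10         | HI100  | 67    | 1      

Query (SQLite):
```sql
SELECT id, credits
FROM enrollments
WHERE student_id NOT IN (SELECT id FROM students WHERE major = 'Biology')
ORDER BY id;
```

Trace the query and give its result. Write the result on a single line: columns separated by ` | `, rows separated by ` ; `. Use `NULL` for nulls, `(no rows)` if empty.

Inner query: students.id where major = 'Biology'.
Outer: keep enrollments rows whose student_id is not in that set.
Inner query → {4}

5 | 4 ; 10 | 1 ; 11 | 2 ; 20 | 3 ; 24 | 1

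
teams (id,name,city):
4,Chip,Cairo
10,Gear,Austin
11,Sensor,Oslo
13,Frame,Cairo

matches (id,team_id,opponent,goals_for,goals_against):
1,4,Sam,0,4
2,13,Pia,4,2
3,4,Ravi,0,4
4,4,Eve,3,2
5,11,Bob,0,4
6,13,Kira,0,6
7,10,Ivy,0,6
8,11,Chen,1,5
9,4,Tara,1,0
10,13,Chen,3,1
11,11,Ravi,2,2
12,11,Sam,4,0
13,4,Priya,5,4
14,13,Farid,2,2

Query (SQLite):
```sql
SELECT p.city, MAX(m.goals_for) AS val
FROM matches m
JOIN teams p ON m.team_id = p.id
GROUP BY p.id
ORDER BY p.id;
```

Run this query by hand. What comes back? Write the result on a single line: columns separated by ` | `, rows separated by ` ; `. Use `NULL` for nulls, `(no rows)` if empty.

Cairo | 5 ; Austin | 0 ; Oslo | 4 ; Cairo | 4

Join each matches row to its teams via team_id.
Group joined rows by teams.id; compute MAX(m.goals_for) per group.
  4: ids {1, 3, 4, 9, 13} → MAX(m.goals_for)=5
  10: ids {7} → MAX(m.goals_for)=0
  11: ids {5, 8, 11, 12} → MAX(m.goals_for)=4
  13: ids {2, 6, 10, 14} → MAX(m.goals_for)=4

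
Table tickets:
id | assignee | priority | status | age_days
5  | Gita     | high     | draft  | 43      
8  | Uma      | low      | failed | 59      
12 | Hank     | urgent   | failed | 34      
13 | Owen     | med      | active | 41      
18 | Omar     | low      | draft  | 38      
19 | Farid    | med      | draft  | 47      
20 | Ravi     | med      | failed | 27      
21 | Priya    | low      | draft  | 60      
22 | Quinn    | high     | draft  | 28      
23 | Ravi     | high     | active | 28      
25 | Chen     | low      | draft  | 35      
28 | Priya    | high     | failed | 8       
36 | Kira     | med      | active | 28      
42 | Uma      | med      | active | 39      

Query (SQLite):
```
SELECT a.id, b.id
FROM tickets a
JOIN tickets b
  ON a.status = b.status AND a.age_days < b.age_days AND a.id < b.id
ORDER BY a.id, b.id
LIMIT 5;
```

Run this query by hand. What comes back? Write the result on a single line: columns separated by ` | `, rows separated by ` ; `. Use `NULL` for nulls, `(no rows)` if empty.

Pairs (a,b) with same status, a.age_days < b.age_days, a.id < b.id.
status groups: active:{13,23,36,42} draft:{5,18,19,21,22,25} failed:{8,12,20,28}
Ordered by (a.id, b.id); first 5.

5 | 19 ; 5 | 21 ; 18 | 19 ; 18 | 21 ; 19 | 21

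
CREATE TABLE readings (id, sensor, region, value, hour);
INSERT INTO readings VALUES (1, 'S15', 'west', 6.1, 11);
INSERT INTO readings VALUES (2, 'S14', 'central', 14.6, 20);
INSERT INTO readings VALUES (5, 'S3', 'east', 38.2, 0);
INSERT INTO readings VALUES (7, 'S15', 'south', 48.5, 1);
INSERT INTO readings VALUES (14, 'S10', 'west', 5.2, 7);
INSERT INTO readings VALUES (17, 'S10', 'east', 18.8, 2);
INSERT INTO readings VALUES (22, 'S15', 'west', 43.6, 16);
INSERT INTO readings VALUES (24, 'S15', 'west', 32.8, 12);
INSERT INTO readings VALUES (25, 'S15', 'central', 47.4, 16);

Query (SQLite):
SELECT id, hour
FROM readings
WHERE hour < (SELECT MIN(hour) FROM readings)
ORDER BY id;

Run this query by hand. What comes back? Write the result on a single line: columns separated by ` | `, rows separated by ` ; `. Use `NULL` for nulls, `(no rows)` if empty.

(no rows)

Scalar subquery: MIN(hour) over all readings rows = 0.
Keep rows where hour < that value.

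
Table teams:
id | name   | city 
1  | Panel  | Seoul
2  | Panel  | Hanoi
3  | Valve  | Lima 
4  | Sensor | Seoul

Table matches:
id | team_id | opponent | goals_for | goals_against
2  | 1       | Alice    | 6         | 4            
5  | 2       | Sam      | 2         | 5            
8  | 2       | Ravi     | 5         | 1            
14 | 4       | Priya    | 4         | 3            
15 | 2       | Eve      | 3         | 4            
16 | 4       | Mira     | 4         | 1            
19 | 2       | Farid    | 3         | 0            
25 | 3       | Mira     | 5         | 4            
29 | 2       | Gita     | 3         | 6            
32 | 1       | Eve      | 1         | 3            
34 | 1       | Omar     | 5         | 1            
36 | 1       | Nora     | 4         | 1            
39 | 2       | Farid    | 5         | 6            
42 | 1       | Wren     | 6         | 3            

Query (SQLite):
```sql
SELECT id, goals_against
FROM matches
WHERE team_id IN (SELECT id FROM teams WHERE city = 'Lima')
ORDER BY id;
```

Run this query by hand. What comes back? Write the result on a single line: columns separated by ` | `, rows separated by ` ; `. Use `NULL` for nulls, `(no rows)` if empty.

Inner query: teams.id where city = 'Lima'.
Outer: keep matches rows whose team_id is in that set.
Inner query → {3}

25 | 4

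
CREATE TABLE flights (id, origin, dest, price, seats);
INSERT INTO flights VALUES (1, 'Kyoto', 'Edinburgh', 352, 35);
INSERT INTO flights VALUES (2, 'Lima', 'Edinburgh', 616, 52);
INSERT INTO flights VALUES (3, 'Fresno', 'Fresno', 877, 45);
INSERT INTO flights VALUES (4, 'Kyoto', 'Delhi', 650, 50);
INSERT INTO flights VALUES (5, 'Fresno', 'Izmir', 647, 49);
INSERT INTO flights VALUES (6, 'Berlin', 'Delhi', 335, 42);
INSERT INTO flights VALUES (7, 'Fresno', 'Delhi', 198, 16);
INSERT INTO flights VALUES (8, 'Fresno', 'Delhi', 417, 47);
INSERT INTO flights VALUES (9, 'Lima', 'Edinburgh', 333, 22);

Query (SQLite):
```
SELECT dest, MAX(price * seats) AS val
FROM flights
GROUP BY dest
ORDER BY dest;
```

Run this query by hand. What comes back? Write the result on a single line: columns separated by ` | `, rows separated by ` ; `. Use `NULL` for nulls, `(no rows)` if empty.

For each row compute price * seats.
Group by dest; take MAX of the expression per group.
  Delhi: ids {4, 6, 7, 8} → MAX(price * seats)=32500
  Edinburgh: ids {1, 2, 9} → MAX(price * seats)=32032
  Fresno: ids {3} → MAX(price * seats)=39465
  Izmir: ids {5} → MAX(price * seats)=31703

Delhi | 32500 ; Edinburgh | 32032 ; Fresno | 39465 ; Izmir | 31703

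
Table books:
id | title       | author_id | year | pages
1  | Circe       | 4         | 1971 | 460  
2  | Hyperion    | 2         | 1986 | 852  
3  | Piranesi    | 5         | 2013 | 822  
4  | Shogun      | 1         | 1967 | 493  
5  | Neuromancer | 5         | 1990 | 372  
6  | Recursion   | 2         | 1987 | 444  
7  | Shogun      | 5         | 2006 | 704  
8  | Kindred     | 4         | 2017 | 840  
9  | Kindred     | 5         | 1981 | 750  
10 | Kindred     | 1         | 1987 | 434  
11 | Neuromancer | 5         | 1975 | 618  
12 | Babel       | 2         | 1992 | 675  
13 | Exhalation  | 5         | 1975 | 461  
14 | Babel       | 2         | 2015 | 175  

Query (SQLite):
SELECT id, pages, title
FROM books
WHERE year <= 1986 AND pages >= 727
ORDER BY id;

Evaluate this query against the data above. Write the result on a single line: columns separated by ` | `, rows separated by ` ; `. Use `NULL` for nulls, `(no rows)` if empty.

2 | 852 | Hyperion ; 9 | 750 | Kindred

year <= 1986: ids {1, 2, 4, 9, 11, 13}
pages >= 727: ids {2, 3, 8, 9}
Combine with AND.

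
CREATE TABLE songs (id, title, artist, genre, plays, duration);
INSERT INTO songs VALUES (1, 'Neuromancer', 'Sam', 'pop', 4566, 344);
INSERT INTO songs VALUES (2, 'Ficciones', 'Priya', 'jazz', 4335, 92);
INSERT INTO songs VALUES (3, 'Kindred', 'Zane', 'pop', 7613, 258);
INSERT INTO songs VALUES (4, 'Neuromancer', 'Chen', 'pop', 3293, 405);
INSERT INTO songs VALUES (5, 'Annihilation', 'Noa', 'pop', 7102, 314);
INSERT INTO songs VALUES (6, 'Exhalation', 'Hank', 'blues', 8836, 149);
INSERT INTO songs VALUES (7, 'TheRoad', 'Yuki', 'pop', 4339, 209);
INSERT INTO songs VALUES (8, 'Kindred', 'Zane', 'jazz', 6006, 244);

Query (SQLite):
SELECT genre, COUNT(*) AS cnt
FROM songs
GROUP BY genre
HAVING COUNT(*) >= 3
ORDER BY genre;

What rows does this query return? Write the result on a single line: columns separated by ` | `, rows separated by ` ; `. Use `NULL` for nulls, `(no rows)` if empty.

Partition songs by genre; compute COUNT(*) within each group.
HAVING: keep groups with count ≥ 3.
  blues: ids {6} → COUNT(*)=1
  jazz: ids {2, 8} → COUNT(*)=2
  pop: ids {1, 3, 4, 5, 7} → COUNT(*)=5

pop | 5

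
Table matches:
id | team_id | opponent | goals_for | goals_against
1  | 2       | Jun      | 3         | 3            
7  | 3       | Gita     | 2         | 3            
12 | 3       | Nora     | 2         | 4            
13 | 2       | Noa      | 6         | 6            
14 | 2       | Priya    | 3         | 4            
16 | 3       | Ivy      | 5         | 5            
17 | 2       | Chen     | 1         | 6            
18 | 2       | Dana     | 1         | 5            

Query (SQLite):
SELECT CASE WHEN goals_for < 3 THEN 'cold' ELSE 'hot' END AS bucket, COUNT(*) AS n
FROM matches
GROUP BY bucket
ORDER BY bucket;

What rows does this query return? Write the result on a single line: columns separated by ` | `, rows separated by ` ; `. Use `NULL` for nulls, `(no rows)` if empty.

Bucket rows by goals_for < 3 → 'cold' else 'hot'; count each bucket.

cold | 4 ; hot | 4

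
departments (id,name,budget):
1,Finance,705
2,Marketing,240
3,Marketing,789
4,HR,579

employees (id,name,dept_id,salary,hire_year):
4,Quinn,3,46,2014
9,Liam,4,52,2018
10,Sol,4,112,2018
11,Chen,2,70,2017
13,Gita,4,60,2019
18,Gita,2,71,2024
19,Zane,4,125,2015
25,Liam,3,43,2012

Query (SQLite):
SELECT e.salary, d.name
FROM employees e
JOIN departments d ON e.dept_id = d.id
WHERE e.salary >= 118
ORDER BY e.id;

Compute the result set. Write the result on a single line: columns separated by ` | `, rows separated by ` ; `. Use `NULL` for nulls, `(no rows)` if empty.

125 | HR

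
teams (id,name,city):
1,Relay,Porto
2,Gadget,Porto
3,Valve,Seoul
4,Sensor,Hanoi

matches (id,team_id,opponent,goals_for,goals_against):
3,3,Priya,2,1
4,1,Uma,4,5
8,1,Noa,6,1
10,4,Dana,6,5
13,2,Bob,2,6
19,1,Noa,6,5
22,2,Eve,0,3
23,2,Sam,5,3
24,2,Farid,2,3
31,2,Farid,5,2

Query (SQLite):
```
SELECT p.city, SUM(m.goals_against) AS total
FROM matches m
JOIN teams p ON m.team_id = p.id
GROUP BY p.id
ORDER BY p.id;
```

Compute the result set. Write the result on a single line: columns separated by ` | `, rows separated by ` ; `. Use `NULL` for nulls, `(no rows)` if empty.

Join each matches row to its teams via team_id.
Group joined rows by teams.id; compute SUM(m.goals_against) per group.
  1: ids {4, 8, 19} → SUM(m.goals_against)=11
  2: ids {13, 22, 23, 24, 31} → SUM(m.goals_against)=17
  3: ids {3} → SUM(m.goals_against)=1
  4: ids {10} → SUM(m.goals_against)=5

Porto | 11 ; Porto | 17 ; Seoul | 1 ; Hanoi | 5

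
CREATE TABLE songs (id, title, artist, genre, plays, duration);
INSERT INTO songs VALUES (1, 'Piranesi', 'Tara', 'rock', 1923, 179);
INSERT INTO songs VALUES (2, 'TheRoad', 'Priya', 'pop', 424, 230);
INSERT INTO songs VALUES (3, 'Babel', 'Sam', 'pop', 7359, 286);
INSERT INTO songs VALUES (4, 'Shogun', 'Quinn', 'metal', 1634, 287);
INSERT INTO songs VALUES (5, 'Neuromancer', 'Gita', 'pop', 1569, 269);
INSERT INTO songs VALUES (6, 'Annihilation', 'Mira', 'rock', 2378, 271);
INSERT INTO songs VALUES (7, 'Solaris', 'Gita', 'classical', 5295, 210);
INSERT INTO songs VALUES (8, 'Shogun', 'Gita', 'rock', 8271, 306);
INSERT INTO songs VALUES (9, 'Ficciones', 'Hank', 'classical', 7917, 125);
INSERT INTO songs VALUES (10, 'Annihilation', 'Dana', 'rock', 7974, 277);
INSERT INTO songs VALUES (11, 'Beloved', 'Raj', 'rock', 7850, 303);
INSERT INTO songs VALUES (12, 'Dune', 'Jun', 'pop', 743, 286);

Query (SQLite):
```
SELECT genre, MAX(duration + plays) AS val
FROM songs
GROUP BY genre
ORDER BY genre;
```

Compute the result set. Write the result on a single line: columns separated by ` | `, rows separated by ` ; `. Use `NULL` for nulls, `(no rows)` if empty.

For each row compute duration + plays.
Group by genre; take MAX of the expression per group.
  classical: ids {7, 9} → MAX(duration + plays)=8042
  metal: ids {4} → MAX(duration + plays)=1921
  pop: ids {2, 3, 5, 12} → MAX(duration + plays)=7645
  rock: ids {1, 6, 8, 10, 11} → MAX(duration + plays)=8577

classical | 8042 ; metal | 1921 ; pop | 7645 ; rock | 8577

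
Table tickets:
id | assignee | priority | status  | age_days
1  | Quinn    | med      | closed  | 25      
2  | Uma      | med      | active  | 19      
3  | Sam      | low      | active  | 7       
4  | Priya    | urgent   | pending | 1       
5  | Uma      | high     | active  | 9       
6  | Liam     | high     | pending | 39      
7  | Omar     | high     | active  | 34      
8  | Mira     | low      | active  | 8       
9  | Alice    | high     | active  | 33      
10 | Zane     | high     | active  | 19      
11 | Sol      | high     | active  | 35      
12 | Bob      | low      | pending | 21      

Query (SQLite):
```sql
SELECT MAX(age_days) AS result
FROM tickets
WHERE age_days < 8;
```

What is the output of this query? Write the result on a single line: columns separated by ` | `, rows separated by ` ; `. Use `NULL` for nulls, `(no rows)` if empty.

Rows where age_days < 8 → age_days values: [7, 1].
MAX of non-NULL values = 7.

7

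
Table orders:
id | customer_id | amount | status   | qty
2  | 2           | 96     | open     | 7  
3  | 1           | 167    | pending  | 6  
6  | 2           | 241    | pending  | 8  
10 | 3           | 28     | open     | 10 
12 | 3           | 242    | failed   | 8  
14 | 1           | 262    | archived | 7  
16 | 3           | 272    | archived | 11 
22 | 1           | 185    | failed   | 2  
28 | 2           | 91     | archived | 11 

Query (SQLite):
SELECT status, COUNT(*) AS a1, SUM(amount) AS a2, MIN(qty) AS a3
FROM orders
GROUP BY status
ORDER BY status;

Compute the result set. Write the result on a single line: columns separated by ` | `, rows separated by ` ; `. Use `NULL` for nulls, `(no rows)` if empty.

Group orders by status.
Per group compute: COUNT(*), SUM(amount), MIN(qty).
  archived: ids {14, 16, 28} → COUNT(*)=3, SUM(amount)=625, MIN(qty)=7
  failed: ids {12, 22} → COUNT(*)=2, SUM(amount)=427, MIN(qty)=2
  open: ids {2, 10} → COUNT(*)=2, SUM(amount)=124, MIN(qty)=7
  pending: ids {3, 6} → COUNT(*)=2, SUM(amount)=408, MIN(qty)=6

archived | 3 | 625 | 7 ; failed | 2 | 427 | 2 ; open | 2 | 124 | 7 ; pending | 2 | 408 | 6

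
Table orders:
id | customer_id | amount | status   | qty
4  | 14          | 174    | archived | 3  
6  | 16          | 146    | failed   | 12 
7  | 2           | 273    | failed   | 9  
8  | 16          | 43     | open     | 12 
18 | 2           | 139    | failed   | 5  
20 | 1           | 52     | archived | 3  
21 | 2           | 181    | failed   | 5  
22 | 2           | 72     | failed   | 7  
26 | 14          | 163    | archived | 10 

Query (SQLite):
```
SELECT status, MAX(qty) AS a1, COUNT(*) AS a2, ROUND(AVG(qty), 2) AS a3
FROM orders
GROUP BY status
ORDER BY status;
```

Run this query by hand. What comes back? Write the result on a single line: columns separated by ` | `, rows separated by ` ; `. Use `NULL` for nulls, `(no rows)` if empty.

archived | 10 | 3 | 5.33 ; failed | 12 | 5 | 7.6 ; open | 12 | 1 | 12

Group orders by status.
Per group compute: MAX(qty), COUNT(*), ROUND(AVG(qty), 2).
  archived: ids {4, 20, 26} → MAX(qty)=10, COUNT(*)=3, ROUND(AVG(qty), 2)=5.33
  failed: ids {6, 7, 18, 21, 22} → MAX(qty)=12, COUNT(*)=5, ROUND(AVG(qty), 2)=7.6
  open: ids {8} → MAX(qty)=12, COUNT(*)=1, ROUND(AVG(qty), 2)=12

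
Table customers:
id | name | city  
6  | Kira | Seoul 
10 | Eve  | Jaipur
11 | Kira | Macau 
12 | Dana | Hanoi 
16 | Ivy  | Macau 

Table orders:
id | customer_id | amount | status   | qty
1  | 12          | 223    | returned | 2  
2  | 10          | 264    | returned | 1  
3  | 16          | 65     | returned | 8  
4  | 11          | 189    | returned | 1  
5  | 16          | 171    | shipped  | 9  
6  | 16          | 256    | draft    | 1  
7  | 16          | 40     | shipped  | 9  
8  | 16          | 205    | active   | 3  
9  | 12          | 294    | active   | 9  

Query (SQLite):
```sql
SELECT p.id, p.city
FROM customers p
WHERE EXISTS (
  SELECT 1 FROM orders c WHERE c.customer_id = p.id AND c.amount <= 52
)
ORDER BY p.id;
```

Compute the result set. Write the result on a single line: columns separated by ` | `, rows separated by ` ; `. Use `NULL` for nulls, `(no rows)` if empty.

For each customers row, check whether any orders with matching customer_id has amount <= 52.
Keep rows where that is true.

16 | Macau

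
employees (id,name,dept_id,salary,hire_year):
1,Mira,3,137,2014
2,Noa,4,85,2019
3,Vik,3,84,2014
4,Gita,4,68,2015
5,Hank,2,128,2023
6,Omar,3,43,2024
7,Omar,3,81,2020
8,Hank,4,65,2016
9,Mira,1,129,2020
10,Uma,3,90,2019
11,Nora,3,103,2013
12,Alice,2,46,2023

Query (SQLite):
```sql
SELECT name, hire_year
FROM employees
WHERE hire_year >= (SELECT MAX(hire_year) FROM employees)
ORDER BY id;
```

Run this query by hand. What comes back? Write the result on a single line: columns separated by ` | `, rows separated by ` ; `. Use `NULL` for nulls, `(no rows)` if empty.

Scalar subquery: MAX(hire_year) over all employees rows = 2024.
Keep rows where hire_year >= that value.

Omar | 2024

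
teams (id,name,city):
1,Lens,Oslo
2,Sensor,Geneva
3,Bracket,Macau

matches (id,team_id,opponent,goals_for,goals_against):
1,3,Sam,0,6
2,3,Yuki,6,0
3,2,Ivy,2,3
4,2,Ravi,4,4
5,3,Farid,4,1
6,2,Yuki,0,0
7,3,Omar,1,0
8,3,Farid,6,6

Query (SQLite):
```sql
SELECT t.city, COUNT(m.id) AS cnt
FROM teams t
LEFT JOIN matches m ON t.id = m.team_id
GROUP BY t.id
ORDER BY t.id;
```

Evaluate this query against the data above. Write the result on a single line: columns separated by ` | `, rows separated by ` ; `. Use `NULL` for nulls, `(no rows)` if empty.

Oslo | 0 ; Geneva | 3 ; Macau | 5

LEFT JOIN keeps every teams row; unmatched ones get NULL for matches columns.
Group by teams.id and compute COUNT(m.id). COUNT(col) of an all-NULL group is 0.
  1: ids {—} → COUNT(m.id)=0
  2: ids {3, 4, 6} → COUNT(m.id)=3
  3: ids {1, 2, 5, 7, 8} → COUNT(m.id)=5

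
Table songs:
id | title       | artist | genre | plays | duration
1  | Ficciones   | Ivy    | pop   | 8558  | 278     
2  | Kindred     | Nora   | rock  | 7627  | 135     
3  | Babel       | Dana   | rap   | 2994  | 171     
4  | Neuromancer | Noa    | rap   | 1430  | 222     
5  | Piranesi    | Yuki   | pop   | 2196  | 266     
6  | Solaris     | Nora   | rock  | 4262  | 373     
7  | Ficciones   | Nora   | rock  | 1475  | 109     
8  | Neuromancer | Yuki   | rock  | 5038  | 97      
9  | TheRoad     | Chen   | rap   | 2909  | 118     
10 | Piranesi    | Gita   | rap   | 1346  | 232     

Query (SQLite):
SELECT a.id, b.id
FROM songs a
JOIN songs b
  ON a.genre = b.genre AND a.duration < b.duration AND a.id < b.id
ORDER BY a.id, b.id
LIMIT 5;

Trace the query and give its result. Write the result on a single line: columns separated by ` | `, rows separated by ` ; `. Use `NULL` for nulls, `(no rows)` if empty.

2 | 6 ; 3 | 4 ; 3 | 10 ; 4 | 10 ; 9 | 10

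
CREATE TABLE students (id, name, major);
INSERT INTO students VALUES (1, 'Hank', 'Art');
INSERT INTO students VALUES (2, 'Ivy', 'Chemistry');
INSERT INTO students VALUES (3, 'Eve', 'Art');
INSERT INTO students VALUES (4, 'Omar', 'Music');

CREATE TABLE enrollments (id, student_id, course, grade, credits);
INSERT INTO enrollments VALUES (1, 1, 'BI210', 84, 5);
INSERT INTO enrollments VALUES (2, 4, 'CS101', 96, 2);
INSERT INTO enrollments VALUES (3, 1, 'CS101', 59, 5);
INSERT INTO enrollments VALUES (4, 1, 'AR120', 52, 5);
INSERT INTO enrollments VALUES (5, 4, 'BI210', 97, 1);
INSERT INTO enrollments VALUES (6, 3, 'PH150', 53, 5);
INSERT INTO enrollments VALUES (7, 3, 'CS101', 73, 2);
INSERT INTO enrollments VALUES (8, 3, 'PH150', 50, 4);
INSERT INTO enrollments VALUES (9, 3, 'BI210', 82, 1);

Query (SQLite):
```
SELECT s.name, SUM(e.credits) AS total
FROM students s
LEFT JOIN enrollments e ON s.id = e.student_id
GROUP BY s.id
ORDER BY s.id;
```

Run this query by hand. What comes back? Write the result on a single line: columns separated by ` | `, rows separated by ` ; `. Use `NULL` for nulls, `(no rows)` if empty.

LEFT JOIN keeps every students row; unmatched ones get NULL for enrollments columns.
Group by students.id and compute SUM(e.credits). SUM over an all-NULL group is NULL.
  1: ids {1, 3, 4} → SUM(e.credits)=15
  2: ids {—} → SUM(e.credits)=NULL
  3: ids {6, 7, 8, 9} → SUM(e.credits)=12
  4: ids {2, 5} → SUM(e.credits)=3

Hank | 15 ; Ivy | NULL ; Eve | 12 ; Omar | 3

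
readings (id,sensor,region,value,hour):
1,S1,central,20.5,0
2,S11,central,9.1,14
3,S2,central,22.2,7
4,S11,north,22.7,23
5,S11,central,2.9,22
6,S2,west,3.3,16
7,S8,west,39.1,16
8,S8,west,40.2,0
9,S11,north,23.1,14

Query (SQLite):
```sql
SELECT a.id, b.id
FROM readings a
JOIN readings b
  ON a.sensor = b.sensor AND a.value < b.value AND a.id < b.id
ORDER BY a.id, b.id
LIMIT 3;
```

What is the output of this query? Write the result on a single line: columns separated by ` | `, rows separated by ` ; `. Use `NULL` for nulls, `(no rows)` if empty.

2 | 4 ; 2 | 9 ; 4 | 9

Pairs (a,b) with same sensor, a.value < b.value, a.id < b.id.
sensor groups: S1:{1} S11:{2,4,5,9} S2:{3,6} S8:{7,8}
Ordered by (a.id, b.id); first 3.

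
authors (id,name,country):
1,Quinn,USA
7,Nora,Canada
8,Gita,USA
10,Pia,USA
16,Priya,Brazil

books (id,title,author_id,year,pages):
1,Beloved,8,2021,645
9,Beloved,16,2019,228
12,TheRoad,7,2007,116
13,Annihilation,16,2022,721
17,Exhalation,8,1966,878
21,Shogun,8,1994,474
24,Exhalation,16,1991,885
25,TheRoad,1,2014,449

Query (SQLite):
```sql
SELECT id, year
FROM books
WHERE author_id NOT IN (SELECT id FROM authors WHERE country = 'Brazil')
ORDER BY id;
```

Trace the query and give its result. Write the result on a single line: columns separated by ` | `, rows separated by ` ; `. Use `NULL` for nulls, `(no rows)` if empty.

Inner query: authors.id where country = 'Brazil'.
Outer: keep books rows whose author_id is not in that set.
Inner query → {16}

1 | 2021 ; 12 | 2007 ; 17 | 1966 ; 21 | 1994 ; 25 | 2014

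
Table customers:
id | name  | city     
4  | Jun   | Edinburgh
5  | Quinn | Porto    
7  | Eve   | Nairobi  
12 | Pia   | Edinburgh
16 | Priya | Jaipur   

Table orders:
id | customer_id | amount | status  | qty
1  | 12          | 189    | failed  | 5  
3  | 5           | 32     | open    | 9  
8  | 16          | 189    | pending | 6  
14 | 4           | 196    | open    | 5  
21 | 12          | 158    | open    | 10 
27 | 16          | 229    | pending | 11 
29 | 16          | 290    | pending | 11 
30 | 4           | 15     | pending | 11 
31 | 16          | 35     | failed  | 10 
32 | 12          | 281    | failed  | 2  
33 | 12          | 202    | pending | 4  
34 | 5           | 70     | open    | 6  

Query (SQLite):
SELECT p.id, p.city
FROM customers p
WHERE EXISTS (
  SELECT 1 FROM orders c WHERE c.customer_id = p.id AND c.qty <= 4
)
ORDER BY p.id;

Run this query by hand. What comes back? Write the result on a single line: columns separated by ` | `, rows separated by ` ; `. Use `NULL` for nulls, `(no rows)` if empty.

For each customers row, check whether any orders with matching customer_id has qty <= 4.
Keep rows where that is true.

12 | Edinburgh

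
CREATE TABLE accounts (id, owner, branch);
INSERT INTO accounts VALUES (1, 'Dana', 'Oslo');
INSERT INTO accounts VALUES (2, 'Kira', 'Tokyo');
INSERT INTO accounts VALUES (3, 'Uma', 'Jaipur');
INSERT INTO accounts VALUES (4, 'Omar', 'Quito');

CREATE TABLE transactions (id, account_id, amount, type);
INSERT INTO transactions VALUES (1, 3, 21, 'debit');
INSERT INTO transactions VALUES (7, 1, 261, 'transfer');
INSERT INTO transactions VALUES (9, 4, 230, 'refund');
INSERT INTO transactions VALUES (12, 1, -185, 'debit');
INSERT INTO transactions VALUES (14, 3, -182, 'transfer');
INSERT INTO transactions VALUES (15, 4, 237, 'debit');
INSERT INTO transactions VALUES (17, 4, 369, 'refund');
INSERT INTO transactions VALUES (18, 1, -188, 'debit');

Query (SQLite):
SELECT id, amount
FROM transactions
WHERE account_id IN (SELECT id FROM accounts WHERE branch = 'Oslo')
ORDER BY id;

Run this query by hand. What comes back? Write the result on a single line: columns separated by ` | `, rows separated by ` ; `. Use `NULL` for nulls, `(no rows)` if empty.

Inner query: accounts.id where branch = 'Oslo'.
Outer: keep transactions rows whose account_id is in that set.
Inner query → {1}

7 | 261 ; 12 | -185 ; 18 | -188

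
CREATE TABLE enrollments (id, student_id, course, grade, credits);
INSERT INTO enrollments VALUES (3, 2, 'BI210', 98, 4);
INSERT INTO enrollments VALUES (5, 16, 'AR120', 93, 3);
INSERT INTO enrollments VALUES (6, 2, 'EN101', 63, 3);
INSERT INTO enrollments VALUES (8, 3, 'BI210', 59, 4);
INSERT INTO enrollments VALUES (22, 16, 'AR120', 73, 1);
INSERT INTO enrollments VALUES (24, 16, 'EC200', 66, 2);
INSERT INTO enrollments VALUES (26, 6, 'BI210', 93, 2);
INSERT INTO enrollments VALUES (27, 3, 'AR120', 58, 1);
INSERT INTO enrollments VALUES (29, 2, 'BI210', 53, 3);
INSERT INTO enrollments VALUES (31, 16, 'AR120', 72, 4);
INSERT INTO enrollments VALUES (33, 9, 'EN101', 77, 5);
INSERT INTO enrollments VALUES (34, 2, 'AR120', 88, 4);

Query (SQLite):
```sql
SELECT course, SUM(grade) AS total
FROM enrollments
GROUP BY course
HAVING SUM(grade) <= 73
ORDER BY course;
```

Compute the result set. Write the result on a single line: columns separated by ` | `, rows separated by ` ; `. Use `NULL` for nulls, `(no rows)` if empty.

EC200 | 66

Partition enrollments by course; compute SUM(grade) within each group.
HAVING: keep groups where SUM(grade) <= 73.
  AR120: ids {5, 22, 27, 31, 34} → SUM(grade)=384
  BI210: ids {3, 8, 26, 29} → SUM(grade)=303
  EC200: ids {24} → SUM(grade)=66
  EN101: ids {6, 33} → SUM(grade)=140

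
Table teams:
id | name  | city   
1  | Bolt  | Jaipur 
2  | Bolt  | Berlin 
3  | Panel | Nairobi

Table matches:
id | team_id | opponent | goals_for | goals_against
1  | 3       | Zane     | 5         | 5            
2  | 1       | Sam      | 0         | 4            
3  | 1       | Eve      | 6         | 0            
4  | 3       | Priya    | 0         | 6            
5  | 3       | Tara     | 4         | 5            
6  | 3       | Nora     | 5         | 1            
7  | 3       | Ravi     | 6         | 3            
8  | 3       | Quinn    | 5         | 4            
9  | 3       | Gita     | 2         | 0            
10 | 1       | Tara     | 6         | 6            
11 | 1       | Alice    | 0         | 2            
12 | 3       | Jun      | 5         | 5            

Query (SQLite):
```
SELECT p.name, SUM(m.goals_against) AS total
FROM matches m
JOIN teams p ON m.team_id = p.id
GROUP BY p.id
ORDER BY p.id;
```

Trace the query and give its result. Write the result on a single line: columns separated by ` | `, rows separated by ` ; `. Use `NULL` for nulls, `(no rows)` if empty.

Bolt | 12 ; Panel | 29

Join each matches row to its teams via team_id.
Group joined rows by teams.id; compute SUM(m.goals_against) per group.
  1: ids {2, 3, 10, 11} → SUM(m.goals_against)=12
  3: ids {1, 4, 5, 6, 7, 8, 9, 12} → SUM(m.goals_against)=29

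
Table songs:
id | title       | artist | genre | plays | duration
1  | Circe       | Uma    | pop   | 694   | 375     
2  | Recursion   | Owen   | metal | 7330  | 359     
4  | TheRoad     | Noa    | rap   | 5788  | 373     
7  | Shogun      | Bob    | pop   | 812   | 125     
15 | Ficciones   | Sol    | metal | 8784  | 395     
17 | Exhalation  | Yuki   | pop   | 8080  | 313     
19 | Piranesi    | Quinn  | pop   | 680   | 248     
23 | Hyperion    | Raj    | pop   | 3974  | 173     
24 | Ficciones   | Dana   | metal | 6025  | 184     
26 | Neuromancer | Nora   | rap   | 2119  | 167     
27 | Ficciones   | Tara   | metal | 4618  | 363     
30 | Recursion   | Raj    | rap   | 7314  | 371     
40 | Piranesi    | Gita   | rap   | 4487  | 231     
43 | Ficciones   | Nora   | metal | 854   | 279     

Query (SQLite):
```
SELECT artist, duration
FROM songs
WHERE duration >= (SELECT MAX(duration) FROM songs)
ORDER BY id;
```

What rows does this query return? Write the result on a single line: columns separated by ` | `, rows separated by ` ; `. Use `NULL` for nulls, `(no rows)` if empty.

Sol | 395

Scalar subquery: MAX(duration) over all songs rows = 395.
Keep rows where duration >= that value.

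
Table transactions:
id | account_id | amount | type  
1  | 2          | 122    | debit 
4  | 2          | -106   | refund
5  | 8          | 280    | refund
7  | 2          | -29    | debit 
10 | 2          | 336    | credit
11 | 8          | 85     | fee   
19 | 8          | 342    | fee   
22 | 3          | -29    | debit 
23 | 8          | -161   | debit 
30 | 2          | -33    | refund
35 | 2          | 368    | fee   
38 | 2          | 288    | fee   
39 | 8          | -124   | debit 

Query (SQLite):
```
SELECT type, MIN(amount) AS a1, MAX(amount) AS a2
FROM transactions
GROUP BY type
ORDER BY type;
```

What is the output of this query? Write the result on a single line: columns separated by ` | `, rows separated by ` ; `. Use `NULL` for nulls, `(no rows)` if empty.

credit | 336 | 336 ; debit | -161 | 122 ; fee | 85 | 368 ; refund | -106 | 280

Group transactions by type.
Per group compute: MIN(amount), MAX(amount).
  credit: ids {10} → MIN(amount)=336, MAX(amount)=336
  debit: ids {1, 7, 22, 23, 39} → MIN(amount)=-161, MAX(amount)=122
  fee: ids {11, 19, 35, 38} → MIN(amount)=85, MAX(amount)=368
  refund: ids {4, 5, 30} → MIN(amount)=-106, MAX(amount)=280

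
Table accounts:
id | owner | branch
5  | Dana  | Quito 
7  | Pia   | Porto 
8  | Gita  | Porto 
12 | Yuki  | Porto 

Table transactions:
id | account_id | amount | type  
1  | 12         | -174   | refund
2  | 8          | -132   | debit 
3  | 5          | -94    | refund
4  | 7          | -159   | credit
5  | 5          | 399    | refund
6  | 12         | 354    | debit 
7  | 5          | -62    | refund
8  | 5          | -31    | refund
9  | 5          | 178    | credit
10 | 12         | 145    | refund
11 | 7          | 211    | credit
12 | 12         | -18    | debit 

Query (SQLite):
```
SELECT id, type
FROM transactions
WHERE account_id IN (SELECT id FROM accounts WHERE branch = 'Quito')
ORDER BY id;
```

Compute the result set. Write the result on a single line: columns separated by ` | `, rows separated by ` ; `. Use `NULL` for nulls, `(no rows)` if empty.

3 | refund ; 5 | refund ; 7 | refund ; 8 | refund ; 9 | credit

Inner query: accounts.id where branch = 'Quito'.
Outer: keep transactions rows whose account_id is in that set.
Inner query → {5}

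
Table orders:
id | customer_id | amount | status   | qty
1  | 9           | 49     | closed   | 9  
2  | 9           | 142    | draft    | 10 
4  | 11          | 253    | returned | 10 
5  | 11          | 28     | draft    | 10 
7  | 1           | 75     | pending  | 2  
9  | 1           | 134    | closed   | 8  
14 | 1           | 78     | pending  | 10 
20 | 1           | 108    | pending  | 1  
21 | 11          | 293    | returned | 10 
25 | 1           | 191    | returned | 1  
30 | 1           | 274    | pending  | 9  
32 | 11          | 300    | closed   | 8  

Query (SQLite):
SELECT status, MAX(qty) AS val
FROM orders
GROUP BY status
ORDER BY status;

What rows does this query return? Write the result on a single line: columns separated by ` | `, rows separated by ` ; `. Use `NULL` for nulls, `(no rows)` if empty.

closed | 9 ; draft | 10 ; pending | 10 ; returned | 10

Partition orders by status; compute MAX(qty) within each group.
  closed: ids {1, 9, 32} → MAX(qty)=9
  draft: ids {2, 5} → MAX(qty)=10
  pending: ids {7, 14, 20, 30} → MAX(qty)=10
  returned: ids {4, 21, 25} → MAX(qty)=10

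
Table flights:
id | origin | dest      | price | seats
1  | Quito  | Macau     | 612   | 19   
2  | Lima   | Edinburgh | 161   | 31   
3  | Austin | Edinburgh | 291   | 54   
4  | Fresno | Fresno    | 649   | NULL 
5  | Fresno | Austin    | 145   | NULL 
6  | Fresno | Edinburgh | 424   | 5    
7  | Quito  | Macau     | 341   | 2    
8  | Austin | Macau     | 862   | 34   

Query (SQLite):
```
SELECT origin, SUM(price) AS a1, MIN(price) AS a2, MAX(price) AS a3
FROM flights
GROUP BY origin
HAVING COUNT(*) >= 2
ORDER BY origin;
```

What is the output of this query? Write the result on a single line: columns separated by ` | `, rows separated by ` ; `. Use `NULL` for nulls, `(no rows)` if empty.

Group flights by origin.
Per group compute: SUM(price), MIN(price), MAX(price).
HAVING: drop groups with fewer than 2 rows.
  Austin: ids {3, 8} → SUM(price)=1153, MIN(price)=291, MAX(price)=862
  Fresno: ids {4, 5, 6} → SUM(price)=1218, MIN(price)=145, MAX(price)=649
  Lima: ids {2} → SUM(price)=161, MIN(price)=161, MAX(price)=161
  Quito: ids {1, 7} → SUM(price)=953, MIN(price)=341, MAX(price)=612

Austin | 1153 | 291 | 862 ; Fresno | 1218 | 145 | 649 ; Quito | 953 | 341 | 612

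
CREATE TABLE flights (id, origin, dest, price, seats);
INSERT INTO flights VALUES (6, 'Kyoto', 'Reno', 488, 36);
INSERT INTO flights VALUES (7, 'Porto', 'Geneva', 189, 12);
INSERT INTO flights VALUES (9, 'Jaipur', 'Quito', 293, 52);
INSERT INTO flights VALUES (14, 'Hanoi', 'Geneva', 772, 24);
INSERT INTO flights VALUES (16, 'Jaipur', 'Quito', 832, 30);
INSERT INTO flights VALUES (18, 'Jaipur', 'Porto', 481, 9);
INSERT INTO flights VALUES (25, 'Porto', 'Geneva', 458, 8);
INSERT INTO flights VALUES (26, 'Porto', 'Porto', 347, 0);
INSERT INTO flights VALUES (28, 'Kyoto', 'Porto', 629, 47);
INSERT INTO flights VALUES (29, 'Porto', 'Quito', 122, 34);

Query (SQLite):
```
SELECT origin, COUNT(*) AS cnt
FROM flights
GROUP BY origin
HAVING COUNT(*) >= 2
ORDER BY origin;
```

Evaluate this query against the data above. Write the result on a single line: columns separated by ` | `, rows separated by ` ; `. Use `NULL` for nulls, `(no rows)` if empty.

Jaipur | 3 ; Kyoto | 2 ; Porto | 4

Partition flights by origin; compute COUNT(*) within each group.
HAVING: keep groups with count ≥ 2.
  Hanoi: ids {14} → COUNT(*)=1
  Jaipur: ids {9, 16, 18} → COUNT(*)=3
  Kyoto: ids {6, 28} → COUNT(*)=2
  Porto: ids {7, 25, 26, 29} → COUNT(*)=4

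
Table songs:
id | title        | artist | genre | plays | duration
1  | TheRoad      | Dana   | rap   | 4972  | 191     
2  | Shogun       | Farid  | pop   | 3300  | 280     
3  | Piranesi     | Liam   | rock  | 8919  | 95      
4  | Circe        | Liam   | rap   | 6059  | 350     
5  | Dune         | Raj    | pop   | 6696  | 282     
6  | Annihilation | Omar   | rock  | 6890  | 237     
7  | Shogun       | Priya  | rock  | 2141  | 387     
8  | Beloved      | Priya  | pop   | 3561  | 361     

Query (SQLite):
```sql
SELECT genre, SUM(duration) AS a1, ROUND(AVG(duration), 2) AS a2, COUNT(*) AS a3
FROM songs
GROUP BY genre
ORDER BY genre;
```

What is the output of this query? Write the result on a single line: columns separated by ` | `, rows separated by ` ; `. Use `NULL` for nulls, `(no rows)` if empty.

pop | 923 | 307.67 | 3 ; rap | 541 | 270.5 | 2 ; rock | 719 | 239.67 | 3

Group songs by genre.
Per group compute: SUM(duration), ROUND(AVG(duration), 2), COUNT(*).
  pop: ids {2, 5, 8} → SUM(duration)=923, ROUND(AVG(duration), 2)=307.67, COUNT(*)=3
  rap: ids {1, 4} → SUM(duration)=541, ROUND(AVG(duration), 2)=270.5, COUNT(*)=2
  rock: ids {3, 6, 7} → SUM(duration)=719, ROUND(AVG(duration), 2)=239.67, COUNT(*)=3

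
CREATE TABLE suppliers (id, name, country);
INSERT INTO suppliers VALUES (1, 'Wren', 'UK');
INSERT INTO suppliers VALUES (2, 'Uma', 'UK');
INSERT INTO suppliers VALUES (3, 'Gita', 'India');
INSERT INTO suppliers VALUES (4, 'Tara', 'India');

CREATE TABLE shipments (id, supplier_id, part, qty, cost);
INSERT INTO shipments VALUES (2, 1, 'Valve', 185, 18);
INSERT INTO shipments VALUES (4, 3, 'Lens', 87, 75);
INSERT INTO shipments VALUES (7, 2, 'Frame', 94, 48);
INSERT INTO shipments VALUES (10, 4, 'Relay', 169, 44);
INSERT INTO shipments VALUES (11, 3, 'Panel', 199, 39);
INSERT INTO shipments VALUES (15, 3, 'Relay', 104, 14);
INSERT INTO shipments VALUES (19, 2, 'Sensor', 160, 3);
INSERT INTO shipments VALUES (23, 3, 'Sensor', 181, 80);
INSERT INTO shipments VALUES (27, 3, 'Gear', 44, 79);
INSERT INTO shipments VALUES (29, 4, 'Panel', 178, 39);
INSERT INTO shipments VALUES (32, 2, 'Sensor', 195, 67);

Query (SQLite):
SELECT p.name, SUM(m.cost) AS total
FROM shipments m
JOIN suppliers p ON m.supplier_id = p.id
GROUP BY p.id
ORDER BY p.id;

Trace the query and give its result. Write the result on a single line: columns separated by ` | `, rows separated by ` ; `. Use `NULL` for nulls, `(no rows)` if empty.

Wren | 18 ; Uma | 118 ; Gita | 287 ; Tara | 83

Join each shipments row to its suppliers via supplier_id.
Group joined rows by suppliers.id; compute SUM(m.cost) per group.
  1: ids {2} → SUM(m.cost)=18
  2: ids {7, 19, 32} → SUM(m.cost)=118
  3: ids {4, 11, 15, 23, 27} → SUM(m.cost)=287
  4: ids {10, 29} → SUM(m.cost)=83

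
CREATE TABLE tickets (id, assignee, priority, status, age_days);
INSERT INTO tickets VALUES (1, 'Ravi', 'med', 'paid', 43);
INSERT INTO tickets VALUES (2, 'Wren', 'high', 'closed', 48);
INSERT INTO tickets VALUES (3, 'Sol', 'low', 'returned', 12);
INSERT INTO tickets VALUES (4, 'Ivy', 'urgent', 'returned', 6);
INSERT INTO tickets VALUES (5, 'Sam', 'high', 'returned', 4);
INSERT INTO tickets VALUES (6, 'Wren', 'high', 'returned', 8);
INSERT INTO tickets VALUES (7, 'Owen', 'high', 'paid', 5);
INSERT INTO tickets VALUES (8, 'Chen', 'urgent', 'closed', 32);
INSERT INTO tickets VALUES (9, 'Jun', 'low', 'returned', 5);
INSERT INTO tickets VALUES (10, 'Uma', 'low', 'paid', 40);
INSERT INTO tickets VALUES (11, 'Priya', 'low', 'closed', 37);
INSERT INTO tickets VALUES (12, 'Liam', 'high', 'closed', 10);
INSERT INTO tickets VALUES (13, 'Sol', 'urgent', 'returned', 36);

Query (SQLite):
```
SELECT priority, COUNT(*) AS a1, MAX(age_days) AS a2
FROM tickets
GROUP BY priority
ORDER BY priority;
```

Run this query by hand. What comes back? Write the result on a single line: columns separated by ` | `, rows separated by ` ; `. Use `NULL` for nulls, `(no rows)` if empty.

high | 5 | 48 ; low | 4 | 40 ; med | 1 | 43 ; urgent | 3 | 36

Group tickets by priority.
Per group compute: COUNT(*), MAX(age_days).
  high: ids {2, 5, 6, 7, 12} → COUNT(*)=5, MAX(age_days)=48
  low: ids {3, 9, 10, 11} → COUNT(*)=4, MAX(age_days)=40
  med: ids {1} → COUNT(*)=1, MAX(age_days)=43
  urgent: ids {4, 8, 13} → COUNT(*)=3, MAX(age_days)=36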